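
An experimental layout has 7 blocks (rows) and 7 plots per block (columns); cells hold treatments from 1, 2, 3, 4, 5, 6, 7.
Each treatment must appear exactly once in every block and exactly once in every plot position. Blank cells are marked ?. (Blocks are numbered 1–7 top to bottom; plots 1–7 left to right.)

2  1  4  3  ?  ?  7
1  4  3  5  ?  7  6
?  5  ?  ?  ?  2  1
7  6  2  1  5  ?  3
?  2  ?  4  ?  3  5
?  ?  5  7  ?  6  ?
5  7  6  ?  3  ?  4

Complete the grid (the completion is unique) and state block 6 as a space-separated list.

Block 6, plot 2: block 6 has {5, 6, 7} and plot 2 has {1, 2, 4, 5, 6, 7}, leaving only 3.
Block 6, plot 1: block 6 has {3, 5, 6, 7} and plot 1 has {1, 2, 5, 7}, leaving only 4.
Block 6, plot 7: block 6 has {3, 4, 5, 6, 7} and plot 7 has {1, 3, 4, 5, 6, 7}, leaving only 2.
Block 6, plot 5: block 6 has {2, 3, 4, 5, 6, 7} and plot 5 has {3, 5}, leaving only 1.
So block 6 reads: 4 3 5 7 1 6 2.

4 3 5 7 1 6 2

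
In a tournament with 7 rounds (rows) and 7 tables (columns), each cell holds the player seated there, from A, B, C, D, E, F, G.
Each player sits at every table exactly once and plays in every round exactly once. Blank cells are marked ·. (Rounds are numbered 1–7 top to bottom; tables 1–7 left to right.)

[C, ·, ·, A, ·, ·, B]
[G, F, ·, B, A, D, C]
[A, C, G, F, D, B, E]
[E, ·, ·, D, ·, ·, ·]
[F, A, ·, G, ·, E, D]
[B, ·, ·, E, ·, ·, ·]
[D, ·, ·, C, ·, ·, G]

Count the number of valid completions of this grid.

Round 1, table 2: eliminating its round and table leaves {D, E, G}.
Round 1, table 3: eliminating its round and table leaves {D, E, F}.
Round 1, table 5: eliminating its round and table leaves {E, F, G}.
Round 1, table 6: eliminating its round and table leaves {F, G}.
Round 2, table 3: eliminating its round and table leaves {E}.
Round 4, table 2: eliminating its round and table leaves {B, G}.
Round 4, table 3: eliminating its round and table leaves {A, B, C, F}.
Round 4, table 5: eliminating its round and table leaves {B, C, F, G}.
Round 4, table 6: eliminating its round and table leaves {A, C, F, G}.
Round 4, table 7: eliminating its round and table leaves {A, F}.
Round 5, table 3: eliminating its round and table leaves {B, C}.
Round 5, table 5: eliminating its round and table leaves {B, C}.
Round 6, table 2: eliminating its round and table leaves {D, G}.
Round 6, table 3: eliminating its round and table leaves {A, C, D, F}.
Round 6, table 5: eliminating its round and table leaves {C, F, G}.
Round 6, table 6: eliminating its round and table leaves {A, C, F, G}.
Round 6, table 7: eliminating its round and table leaves {A, F}.
Round 7, table 2: eliminating its round and table leaves {B, E}.
Round 7, table 3: eliminating its round and table leaves {A, B, E, F}.
Round 7, table 5: eliminating its round and table leaves {B, E, F}.
Round 7, table 6: eliminating its round and table leaves {A, F}.
Enumerating the assignments across these blanks that avoid any round or table repeat gives 16 completions.

16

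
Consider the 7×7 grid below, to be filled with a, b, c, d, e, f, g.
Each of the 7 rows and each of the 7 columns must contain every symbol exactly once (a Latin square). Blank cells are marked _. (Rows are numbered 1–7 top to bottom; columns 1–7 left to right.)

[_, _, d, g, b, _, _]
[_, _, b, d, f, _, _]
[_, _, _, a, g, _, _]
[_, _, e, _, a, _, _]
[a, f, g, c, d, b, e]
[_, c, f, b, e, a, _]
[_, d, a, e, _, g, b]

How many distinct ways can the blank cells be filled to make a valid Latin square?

Row 1, column 1: eliminating its row and column leaves {c, e, f}.
Row 1, column 2: eliminating its row and column leaves {a, e}.
Row 1, column 6: eliminating its row and column leaves {c, e, f}.
Row 1, column 7: eliminating its row and column leaves {a, c, f}.
Row 2, column 1: eliminating its row and column leaves {c, e, g}.
Row 2, column 2: eliminating its row and column leaves {a, e, g}.
Row 2, column 6: eliminating its row and column leaves {c, e}.
Row 2, column 7: eliminating its row and column leaves {a, c, g}.
Row 3, column 1: eliminating its row and column leaves {b, c, d, e, f}.
Row 3, column 2: eliminating its row and column leaves {b, e}.
Row 3, column 3: eliminating its row and column leaves {c}.
Row 3, column 6: eliminating its row and column leaves {c, d, e, f}.
Row 3, column 7: eliminating its row and column leaves {c, d, f}.
Row 4, column 1: eliminating its row and column leaves {b, c, d, f, g}.
Row 4, column 2: eliminating its row and column leaves {b, g}.
Row 4, column 4: eliminating its row and column leaves {f}.
Row 4, column 6: eliminating its row and column leaves {c, d, f}.
Row 4, column 7: eliminating its row and column leaves {c, d, f, g}.
Row 6, column 1: eliminating its row and column leaves {d, g}.
Row 6, column 7: eliminating its row and column leaves {d, g}.
Row 7, column 1: eliminating its row and column leaves {c, f}.
Row 7, column 5: eliminating its row and column leaves {c}.
Enumerating the assignments across these blanks that avoid any row or column repeat gives 7 completions.

7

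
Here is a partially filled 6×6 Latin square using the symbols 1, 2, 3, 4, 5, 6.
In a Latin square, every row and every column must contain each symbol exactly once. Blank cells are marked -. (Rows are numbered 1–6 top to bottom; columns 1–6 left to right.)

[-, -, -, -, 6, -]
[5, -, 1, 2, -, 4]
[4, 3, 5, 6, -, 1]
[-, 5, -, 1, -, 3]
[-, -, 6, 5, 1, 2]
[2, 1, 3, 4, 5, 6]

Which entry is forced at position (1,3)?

4

Row 1, column 4: row 1 has {6} and column 4 has {1, 2, 4, 5, 6}, leaving only 3.
Row 1, column 1: row 1 has {3, 6} and column 1 has {2, 4, 5}, leaving only 1.
Row 1, column 6: row 1 has {1, 3, 6} and column 6 has {1, 2, 3, 4, 6}, leaving only 5.
Row 2, column 2: row 2 has {1, 2, 4, 5} and column 2 has {1, 3, 5}, leaving only 6.
Row 2, column 5: row 2 has {1, 2, 4, 5, 6} and column 5 has {1, 5, 6}, leaving only 3.
Row 3, column 5: row 3 has {1, 3, 4, 5, 6} and column 5 has {1, 3, 5, 6}, leaving only 2.
Row 4, column 1: row 4 has {1, 3, 5} and column 1 has {1, 2, 4, 5}, leaving only 6.
Row 4, column 5: row 4 has {1, 3, 5, 6} and column 5 has {1, 2, 3, 5, 6}, leaving only 4.
Row 4, column 3: row 4 has {1, 3, 4, 5, 6} and column 3 has {1, 3, 5, 6}, leaving only 2.
Row 1 already has {1, 3, 5, 6} and column 3 already has {1, 2, 3, 5, 6}, so row 1, column 3 must be 4.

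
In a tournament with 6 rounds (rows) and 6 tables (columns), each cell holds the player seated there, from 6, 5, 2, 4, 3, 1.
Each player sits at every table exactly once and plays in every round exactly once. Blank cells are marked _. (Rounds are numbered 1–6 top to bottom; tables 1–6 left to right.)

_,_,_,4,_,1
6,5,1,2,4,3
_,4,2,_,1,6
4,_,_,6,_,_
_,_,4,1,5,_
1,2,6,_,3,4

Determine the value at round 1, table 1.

2

Round 4, table 5: round 4 has {6, 4} and table 5 has {5, 4, 3, 1}, leaving only 2.
Round 1, table 5: round 1 has {4, 1} and table 5 has {5, 2, 4, 3, 1}, leaving only 6.
Round 1, table 2: round 1 has {6, 4, 1} and table 2 has {5, 2, 4}, leaving only 3.
Round 1, table 3: round 1 has {6, 4, 3, 1} and table 3 has {6, 2, 4, 1}, leaving only 5.
Round 1 already has {6, 5, 4, 3, 1} and table 1 already has {6, 4, 1}, so round 1, table 1 must be 2.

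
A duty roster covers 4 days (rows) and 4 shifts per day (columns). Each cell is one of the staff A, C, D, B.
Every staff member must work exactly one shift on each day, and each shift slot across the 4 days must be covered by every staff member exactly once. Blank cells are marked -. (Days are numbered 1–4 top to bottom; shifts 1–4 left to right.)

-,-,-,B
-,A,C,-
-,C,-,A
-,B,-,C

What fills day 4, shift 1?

A

Day 1, shift 2: day 1 has {B} and shift 2 has {A, C, B}, leaving only D.
Day 1, shift 3: day 1 has {D, B} and shift 3 has {C}, leaving only A.
Day 1, shift 1: day 1 has {A, D, B} and shift 1 has {}, leaving only C.
Day 2, shift 4: day 2 has {A, C} and shift 4 has {A, C, B}, leaving only D.
Day 2, shift 1: day 2 has {A, C, D} and shift 1 has {C}, leaving only B.
Day 3, shift 1: day 3 has {A, C} and shift 1 has {C, B}, leaving only D.
Day 4 already has {C, B} and shift 1 already has {C, D, B}, so day 4, shift 1 must be A.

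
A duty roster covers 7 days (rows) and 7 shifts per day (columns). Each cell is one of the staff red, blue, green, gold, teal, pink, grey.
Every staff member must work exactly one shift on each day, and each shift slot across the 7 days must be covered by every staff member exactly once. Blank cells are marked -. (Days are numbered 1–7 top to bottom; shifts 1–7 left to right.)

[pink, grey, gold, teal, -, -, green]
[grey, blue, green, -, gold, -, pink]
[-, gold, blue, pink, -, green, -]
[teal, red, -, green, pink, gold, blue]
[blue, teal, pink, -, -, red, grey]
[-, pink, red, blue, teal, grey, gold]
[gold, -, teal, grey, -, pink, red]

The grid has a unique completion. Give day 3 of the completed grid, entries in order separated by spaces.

Day 3, shift 1: day 3 has {blue, green, gold, pink} and shift 1 has {blue, gold, teal, pink, grey}, leaving only red.
Day 3, shift 5: day 3 has {red, blue, green, gold, pink} and shift 5 has {gold, teal, pink}, leaving only grey.
Day 3, shift 7: day 3 has {red, blue, green, gold, pink, grey} and shift 7 has {red, blue, green, gold, pink, grey}, leaving only teal.
So day 3 reads: red gold blue pink grey green teal.

red gold blue pink grey green teal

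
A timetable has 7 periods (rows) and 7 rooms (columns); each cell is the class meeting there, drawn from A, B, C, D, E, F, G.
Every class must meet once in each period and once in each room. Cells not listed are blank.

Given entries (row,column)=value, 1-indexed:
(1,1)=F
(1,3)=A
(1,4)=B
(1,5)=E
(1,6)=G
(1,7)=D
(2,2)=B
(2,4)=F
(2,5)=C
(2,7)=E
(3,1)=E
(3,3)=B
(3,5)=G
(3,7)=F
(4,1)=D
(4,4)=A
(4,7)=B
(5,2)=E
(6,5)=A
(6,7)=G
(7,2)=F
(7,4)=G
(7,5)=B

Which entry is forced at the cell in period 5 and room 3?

G

Period 1, room 2: period 1 has {A, B, D, E, F, G} and room 2 has {B, E, F}, leaving only C.
Period 4, room 2: period 4 has {A, B, D} and room 2 has {B, C, E, F}, leaving only G.
Period 4, room 5: period 4 has {A, B, D, G} and room 5 has {A, B, C, E, G}, leaving only F.
Period 5, room 5: period 5 has {E} and room 5 has {A, B, C, E, F, G}, leaving only D.
Period 5, room 4: period 5 has {D, E} and room 4 has {A, B, F, G}, leaving only C.
Period 3, room 4: period 3 has {B, E, F, G} and room 4 has {A, B, C, F, G}, leaving only D.
Period 3, room 2: period 3 has {B, D, E, F, G} and room 2 has {B, C, E, F, G}, leaving only A.
Period 3, room 6: period 3 has {A, B, D, E, F, G} and room 6 has {G}, leaving only C.
Period 4, room 6: period 4 has {A, B, D, F, G} and room 6 has {C, G}, leaving only E.
Period 4, room 3: period 4 has {A, B, D, E, F, G} and room 3 has {A, B}, leaving only C.
Period 5, room 7: period 5 has {C, D, E} and room 7 has {B, D, E, F, G}, leaving only A.
Period 6, room 2: period 6 has {A, G} and room 2 has {A, B, C, E, F, G}, leaving only D.
Period 6, room 4: period 6 has {A, D, G} and room 4 has {A, B, C, D, F, G}, leaving only E.
Period 6, room 3: period 6 has {A, D, E, G} and room 3 has {A, B, C}, leaving only F.
Period 5 already has {A, C, D, E} and room 3 already has {A, B, C, F}, so period 5, room 3 must be G.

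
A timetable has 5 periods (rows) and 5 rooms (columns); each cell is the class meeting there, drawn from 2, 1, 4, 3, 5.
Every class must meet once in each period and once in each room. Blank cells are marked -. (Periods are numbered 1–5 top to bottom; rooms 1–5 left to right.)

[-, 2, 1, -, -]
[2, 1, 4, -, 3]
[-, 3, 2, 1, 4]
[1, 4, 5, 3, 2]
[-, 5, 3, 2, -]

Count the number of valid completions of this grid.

1

Period 1, room 1: eliminating its period and room leaves {4, 3, 5}.
Period 1, room 4: eliminating its period and room leaves {4, 5}.
Period 1, room 5: eliminating its period and room leaves {5}.
Period 2, room 4: eliminating its period and room leaves {5}.
Period 3, room 1: eliminating its period and room leaves {5}.
Period 5, room 1: eliminating its period and room leaves {4}.
Period 5, room 5: eliminating its period and room leaves {1}.
Only one assignment across all blanks avoids any period or room repeat, giving 1 completion.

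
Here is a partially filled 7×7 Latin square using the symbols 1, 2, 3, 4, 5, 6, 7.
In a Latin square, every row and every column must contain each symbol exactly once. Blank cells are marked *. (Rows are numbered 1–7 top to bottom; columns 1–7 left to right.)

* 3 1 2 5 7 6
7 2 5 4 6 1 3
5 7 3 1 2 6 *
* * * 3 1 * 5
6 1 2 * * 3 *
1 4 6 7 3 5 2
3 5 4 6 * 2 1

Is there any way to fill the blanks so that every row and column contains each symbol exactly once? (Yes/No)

No row or column among the givens repeats a symbol, and propagating forced cells runs into no contradiction.
One valid completion exists (for instance, 4 3 1 2 5 7 6 / 7 2 5 4 6 1 3 / 5 7 3 1 2 6 4 / 2 6 7 3 1 4 5 / 6 1 2 5 4 3 7 / 1 4 6 7 3 5 2 / 3 5 4 6 7 2 1).

Yes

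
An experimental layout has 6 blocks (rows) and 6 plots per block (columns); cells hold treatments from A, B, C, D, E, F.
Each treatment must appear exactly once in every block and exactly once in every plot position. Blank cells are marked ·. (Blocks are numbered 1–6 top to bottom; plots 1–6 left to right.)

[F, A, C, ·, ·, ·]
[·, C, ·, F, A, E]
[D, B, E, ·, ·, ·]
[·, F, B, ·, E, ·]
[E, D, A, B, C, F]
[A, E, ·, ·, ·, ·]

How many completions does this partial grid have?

3

Block 1, plot 4: eliminating its block and plot leaves {D, E}.
Block 1, plot 5: eliminating its block and plot leaves {B, D}.
Block 1, plot 6: eliminating its block and plot leaves {B, D}.
Block 2, plot 1: eliminating its block and plot leaves {B}.
Block 2, plot 3: eliminating its block and plot leaves {D}.
Block 3, plot 4: eliminating its block and plot leaves {A, C}.
Block 3, plot 5: eliminating its block and plot leaves {F}.
Block 3, plot 6: eliminating its block and plot leaves {A, C}.
Block 4, plot 1: eliminating its block and plot leaves {C}.
Block 4, plot 4: eliminating its block and plot leaves {A, C, D}.
Block 4, plot 6: eliminating its block and plot leaves {A, C, D}.
Block 6, plot 3: eliminating its block and plot leaves {D, F}.
Block 6, plot 4: eliminating its block and plot leaves {C, D}.
Block 6, plot 5: eliminating its block and plot leaves {B, D, F}.
Block 6, plot 6: eliminating its block and plot leaves {B, C, D}.
Enumerating the assignments across these blanks that avoid any block or plot repeat gives 3 completions.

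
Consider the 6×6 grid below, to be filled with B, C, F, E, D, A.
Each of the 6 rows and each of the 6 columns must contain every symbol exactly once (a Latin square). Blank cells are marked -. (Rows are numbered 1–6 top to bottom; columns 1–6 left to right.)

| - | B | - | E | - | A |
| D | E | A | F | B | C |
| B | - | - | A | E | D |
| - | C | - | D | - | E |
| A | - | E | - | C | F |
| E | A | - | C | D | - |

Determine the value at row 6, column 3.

F

Row 1, column 5: row 1 has {B, E, A} and column 5 has {B, C, E, D}, leaving only F.
Row 1, column 1: row 1 has {B, F, E, A} and column 1 has {B, E, D, A}, leaving only C.
Row 1, column 3: row 1 has {B, C, F, E, A} and column 3 has {E, A}, leaving only D.
Row 3, column 2: row 3 has {B, E, D, A} and column 2 has {B, C, E, A}, leaving only F.
Row 3, column 3: row 3 has {B, F, E, D, A} and column 3 has {E, D, A}, leaving only C.
Row 4, column 1: row 4 has {C, E, D} and column 1 has {B, C, E, D, A}, leaving only F.
Row 4, column 3: row 4 has {C, F, E, D} and column 3 has {C, E, D, A}, leaving only B.
Row 6 already has {C, E, D, A} and column 3 already has {B, C, E, D, A}, so row 6, column 3 must be F.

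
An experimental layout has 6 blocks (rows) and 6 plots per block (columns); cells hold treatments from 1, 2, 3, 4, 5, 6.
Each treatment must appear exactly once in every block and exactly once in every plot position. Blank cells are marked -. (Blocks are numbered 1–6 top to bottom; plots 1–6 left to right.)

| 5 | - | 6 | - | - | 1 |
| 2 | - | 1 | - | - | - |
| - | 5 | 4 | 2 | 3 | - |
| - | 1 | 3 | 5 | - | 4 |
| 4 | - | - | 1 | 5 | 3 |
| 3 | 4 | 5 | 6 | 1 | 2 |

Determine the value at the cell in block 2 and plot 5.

6

Block 3, plot 6: block 3 has {2, 3, 4, 5} and plot 6 has {1, 2, 3, 4}, leaving only 6.
Block 2, plot 6: block 2 has {1, 2} and plot 6 has {1, 2, 3, 4, 6}, leaving only 5.
Block 3, plot 1: block 3 has {2, 3, 4, 5, 6} and plot 1 has {2, 3, 4, 5}, leaving only 1.
Block 4, plot 1: block 4 has {1, 3, 4, 5} and plot 1 has {1, 2, 3, 4, 5}, leaving only 6.
Block 4, plot 5: block 4 has {1, 3, 4, 5, 6} and plot 5 has {1, 3, 5}, leaving only 2.
Block 1, plot 5: block 1 has {1, 5, 6} and plot 5 has {1, 2, 3, 5}, leaving only 4.
Block 2 already has {1, 2, 5} and plot 5 already has {1, 2, 3, 4, 5}, so block 2, plot 5 must be 6.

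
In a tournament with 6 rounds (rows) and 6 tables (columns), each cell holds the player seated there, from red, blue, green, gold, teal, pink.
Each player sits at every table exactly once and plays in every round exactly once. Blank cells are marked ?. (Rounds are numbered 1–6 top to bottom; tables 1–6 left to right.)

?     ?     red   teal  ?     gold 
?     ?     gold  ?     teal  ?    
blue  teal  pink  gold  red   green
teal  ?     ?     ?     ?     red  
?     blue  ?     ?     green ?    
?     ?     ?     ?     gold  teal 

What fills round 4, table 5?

Round 5, table 3: round 5 has {blue, green} and table 3 has {red, gold, pink}, leaving only teal.
Round 5, table 6: round 5 has {blue, green, teal} and table 6 has {red, green, gold, teal}, leaving only pink.
Round 2, table 6: round 2 has {gold, teal} and table 6 has {red, green, gold, teal, pink}, leaving only blue.
Round 5, table 4: round 5 has {blue, green, teal, pink} and table 4 has {gold, teal}, leaving only red.
Round 5, table 1: round 5 has {red, blue, green, teal, pink} and table 1 has {blue, teal}, leaving only gold.
Round 4, table 5 is narrowed to {blue, pink}.
If it were blue, then round 1, table 2 would be left with no valid symbol.
So round 4, table 5 must be pink.

pink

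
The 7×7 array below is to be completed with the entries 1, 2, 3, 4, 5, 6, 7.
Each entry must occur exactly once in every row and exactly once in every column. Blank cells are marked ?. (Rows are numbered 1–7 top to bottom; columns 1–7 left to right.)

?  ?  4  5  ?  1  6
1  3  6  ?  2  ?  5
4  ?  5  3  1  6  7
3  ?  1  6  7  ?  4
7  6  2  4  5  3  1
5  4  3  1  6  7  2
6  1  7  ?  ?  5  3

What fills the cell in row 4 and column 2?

5

Row 1, column 1: row 1 has {1, 4, 5, 6} and column 1 has {1, 3, 4, 5, 6, 7}, leaving only 2.
Row 1, column 2: row 1 has {1, 2, 4, 5, 6} and column 2 has {1, 3, 4, 6}, leaving only 7.
Row 1, column 5: row 1 has {1, 2, 4, 5, 6, 7} and column 5 has {1, 2, 5, 6, 7}, leaving only 3.
Row 2, column 4: row 2 has {1, 2, 3, 5, 6} and column 4 has {1, 3, 4, 5, 6}, leaving only 7.
Row 2, column 6: row 2 has {1, 2, 3, 5, 6, 7} and column 6 has {1, 3, 5, 6, 7}, leaving only 4.
Row 3, column 2: row 3 has {1, 3, 4, 5, 6, 7} and column 2 has {1, 3, 4, 6, 7}, leaving only 2.
Row 4 already has {1, 3, 4, 6, 7} and column 2 already has {1, 2, 3, 4, 6, 7}, so row 4, column 2 must be 5.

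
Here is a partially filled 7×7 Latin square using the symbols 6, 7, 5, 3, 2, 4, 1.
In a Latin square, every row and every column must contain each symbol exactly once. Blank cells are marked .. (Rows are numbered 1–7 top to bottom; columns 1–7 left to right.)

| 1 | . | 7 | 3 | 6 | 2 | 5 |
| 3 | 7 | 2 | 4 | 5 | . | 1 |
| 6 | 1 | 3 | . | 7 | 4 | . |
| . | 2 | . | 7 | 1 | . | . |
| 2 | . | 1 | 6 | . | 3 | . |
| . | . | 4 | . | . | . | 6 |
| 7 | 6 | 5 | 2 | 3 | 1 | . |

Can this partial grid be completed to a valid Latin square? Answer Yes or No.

No row or column among the givens repeats a symbol, and propagating forced cells runs into no contradiction.
One valid completion exists (for instance, 1 4 7 3 6 2 5 / 3 7 2 4 5 6 1 / 6 1 3 5 7 4 2 / 4 2 6 7 1 5 3 / 2 5 1 6 4 3 7 / 5 3 4 1 2 7 6 / 7 6 5 2 3 1 4).

Yes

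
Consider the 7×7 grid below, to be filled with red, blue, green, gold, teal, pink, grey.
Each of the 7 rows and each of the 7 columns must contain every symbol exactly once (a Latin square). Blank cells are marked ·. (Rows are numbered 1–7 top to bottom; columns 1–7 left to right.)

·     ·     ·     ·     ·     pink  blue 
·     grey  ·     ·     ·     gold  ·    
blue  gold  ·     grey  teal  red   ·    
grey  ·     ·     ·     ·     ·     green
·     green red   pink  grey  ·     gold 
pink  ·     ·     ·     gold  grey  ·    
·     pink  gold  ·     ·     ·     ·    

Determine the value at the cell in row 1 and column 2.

teal

Row 3, column 7: row 3 has {red, blue, gold, teal, grey} and column 7 has {blue, green, gold}, leaving only pink.
Row 3, column 3: row 3 has {red, blue, gold, teal, pink, grey} and column 3 has {red, gold}, leaving only green.
Row 5, column 1: row 5 has {red, green, gold, pink, grey} and column 1 has {blue, pink, grey}, leaving only teal.
Row 5, column 6: row 5 has {red, green, gold, teal, pink, grey} and column 6 has {red, gold, pink, grey}, leaving only blue.
Row 4, column 6: row 4 has {green, grey} and column 6 has {red, blue, gold, pink, grey}, leaving only teal.
Row 7, column 6: row 7 has {gold, pink} and column 6 has {red, blue, gold, teal, pink, grey}, leaving only green.
Row 7, column 1: row 7 has {green, gold, pink} and column 1 has {blue, teal, pink, grey}, leaving only red.
Row 2, column 1: row 2 has {gold, grey} and column 1 has {red, blue, teal, pink, grey}, leaving only green.
Row 1, column 1: row 1 has {blue, pink} and column 1 has {red, blue, green, teal, pink, grey}, leaving only gold.
Row 7, column 5: row 7 has {red, green, gold, pink} and column 5 has {gold, teal, grey}, leaving only blue.
Row 7, column 4: row 7 has {red, blue, green, gold, pink} and column 4 has {pink, grey}, leaving only teal.
Row 7, column 7: row 7 has {red, blue, green, gold, teal, pink} and column 7 has {blue, green, gold, pink}, leaving only grey.
Row 1, column 2 is narrowed to {red, teal}.
If it were red, then row 1, column 5 would be left with no valid symbol.
So row 1, column 2 must be teal.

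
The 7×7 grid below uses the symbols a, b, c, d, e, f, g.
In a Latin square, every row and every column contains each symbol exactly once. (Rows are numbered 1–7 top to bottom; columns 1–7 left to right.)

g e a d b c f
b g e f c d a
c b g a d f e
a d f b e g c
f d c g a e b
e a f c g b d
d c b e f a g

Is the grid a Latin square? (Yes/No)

No

Every row is a permutation, but column 2 contains d twice (at rows 4 and 5).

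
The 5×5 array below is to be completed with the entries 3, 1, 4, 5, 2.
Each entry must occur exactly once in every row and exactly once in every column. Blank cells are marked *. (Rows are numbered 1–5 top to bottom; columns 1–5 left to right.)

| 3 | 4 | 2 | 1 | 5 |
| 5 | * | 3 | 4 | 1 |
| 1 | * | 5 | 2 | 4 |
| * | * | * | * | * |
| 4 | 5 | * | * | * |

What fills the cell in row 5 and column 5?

2

Row 2, column 2: row 2 has {3, 1, 4, 5} and column 2 has {4, 5}, leaving only 2.
Row 3, column 2: row 3 has {1, 4, 5, 2} and column 2 has {4, 5, 2}, leaving only 3.
Row 4, column 1: row 4 has {} and column 1 has {3, 1, 4, 5}, leaving only 2.
Row 4, column 2: row 4 has {2} and column 2 has {3, 4, 5, 2}, leaving only 1.
Row 4, column 3: row 4 has {1, 2} and column 3 has {3, 5, 2}, leaving only 4.
Row 4, column 5: row 4 has {1, 4, 2} and column 5 has {1, 4, 5}, leaving only 3.
Row 5 already has {4, 5} and column 5 already has {3, 1, 4, 5}, so row 5, column 5 must be 2.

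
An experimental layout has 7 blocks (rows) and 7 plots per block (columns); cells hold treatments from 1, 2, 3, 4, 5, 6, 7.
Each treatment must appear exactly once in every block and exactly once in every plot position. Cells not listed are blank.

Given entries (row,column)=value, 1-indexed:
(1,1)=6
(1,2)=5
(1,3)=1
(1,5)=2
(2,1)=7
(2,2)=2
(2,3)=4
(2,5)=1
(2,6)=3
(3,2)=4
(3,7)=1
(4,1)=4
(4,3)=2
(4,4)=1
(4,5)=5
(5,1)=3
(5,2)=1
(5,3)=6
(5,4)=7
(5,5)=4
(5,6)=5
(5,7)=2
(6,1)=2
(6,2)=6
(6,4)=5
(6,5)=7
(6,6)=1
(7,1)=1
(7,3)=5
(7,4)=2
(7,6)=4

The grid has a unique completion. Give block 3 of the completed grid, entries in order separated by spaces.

5 4 7 3 6 2 1

Block 3, plot 1: block 3 has {1, 4} and plot 1 has {1, 2, 3, 4, 6, 7}, leaving only 5.
Block 1, plot 6: block 1 has {1, 2, 5, 6} and plot 6 has {1, 3, 4, 5}, leaving only 7.
Block 2, plot 4: block 2 has {1, 2, 3, 4, 7} and plot 4 has {1, 2, 5, 7}, leaving only 6.
Block 3, plot 4: block 3 has {1, 4, 5} and plot 4 has {1, 2, 5, 6, 7}, leaving only 3.
Block 3, plot 3: block 3 has {1, 3, 4, 5} and plot 3 has {1, 2, 4, 5, 6}, leaving only 7.
Block 3, plot 5: block 3 has {1, 3, 4, 5, 7} and plot 5 has {1, 2, 4, 5, 7}, leaving only 6.
Block 3, plot 6: block 3 has {1, 3, 4, 5, 6, 7} and plot 6 has {1, 3, 4, 5, 7}, leaving only 2.
So block 3 reads: 5 4 7 3 6 2 1.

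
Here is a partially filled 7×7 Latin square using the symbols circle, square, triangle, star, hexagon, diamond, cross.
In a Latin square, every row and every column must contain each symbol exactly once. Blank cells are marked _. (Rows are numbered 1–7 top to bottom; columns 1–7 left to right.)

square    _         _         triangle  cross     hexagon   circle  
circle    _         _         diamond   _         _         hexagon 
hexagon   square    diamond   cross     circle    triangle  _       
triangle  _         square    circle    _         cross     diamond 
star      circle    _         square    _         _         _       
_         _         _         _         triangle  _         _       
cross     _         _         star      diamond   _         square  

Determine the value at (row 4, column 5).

Row 1, column 3: row 1 has {circle, square, triangle, hexagon, cross} and column 3 has {square, diamond}, leaving only star.
Row 1, column 2: row 1 has {circle, square, triangle, star, hexagon, cross} and column 2 has {circle, square}, leaving only diamond.
Row 3, column 7: row 3 has {circle, square, triangle, hexagon, diamond, cross} and column 7 has {circle, square, hexagon, diamond}, leaving only star.
Row 5, column 5: row 5 has {circle, square, star} and column 5 has {circle, triangle, diamond, cross}, leaving only hexagon.
Row 4 already has {circle, square, triangle, diamond, cross} and column 5 already has {circle, triangle, hexagon, diamond, cross}, so row 4, column 5 must be star.

star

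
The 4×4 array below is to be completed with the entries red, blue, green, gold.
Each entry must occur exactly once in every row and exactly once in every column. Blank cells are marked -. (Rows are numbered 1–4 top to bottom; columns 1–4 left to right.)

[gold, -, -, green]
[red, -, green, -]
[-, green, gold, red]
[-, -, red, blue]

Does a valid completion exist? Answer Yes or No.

Yes

No row or column among the givens repeats a symbol, and propagating forced cells runs into no contradiction.
One valid completion exists (for instance, gold red blue green / red blue green gold / blue green gold red / green gold red blue).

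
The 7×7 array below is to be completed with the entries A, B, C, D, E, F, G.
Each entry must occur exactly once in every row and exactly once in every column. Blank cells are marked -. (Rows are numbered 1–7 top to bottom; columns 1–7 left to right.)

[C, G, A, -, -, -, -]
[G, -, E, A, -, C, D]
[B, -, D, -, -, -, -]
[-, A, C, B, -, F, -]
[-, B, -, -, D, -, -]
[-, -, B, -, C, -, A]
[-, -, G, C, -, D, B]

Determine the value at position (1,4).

D

Row 2, column 2: row 2 has {A, C, D, E, G} and column 2 has {A, B, G}, leaving only F.
Row 2, column 5: row 2 has {A, C, D, E, F, G} and column 5 has {C, D}, leaving only B.
Row 5, column 3: row 5 has {B, D} and column 3 has {A, B, C, D, E, G}, leaving only F.
Row 7, column 2: row 7 has {B, C, D, G} and column 2 has {A, B, F, G}, leaving only E.
Row 3, column 2: row 3 has {B, D} and column 2 has {A, B, E, F, G}, leaving only C.
Row 6, column 2: row 6 has {A, B, C} and column 2 has {A, B, C, E, F, G}, leaving only D.
Row 1, column 4 is narrowed to {D, E, F}.
If it were E, then row 1, column 7 would be left with no valid symbol.
If it were F, then row 1, column 7 would be left with no valid symbol.
So row 1, column 4 must be D.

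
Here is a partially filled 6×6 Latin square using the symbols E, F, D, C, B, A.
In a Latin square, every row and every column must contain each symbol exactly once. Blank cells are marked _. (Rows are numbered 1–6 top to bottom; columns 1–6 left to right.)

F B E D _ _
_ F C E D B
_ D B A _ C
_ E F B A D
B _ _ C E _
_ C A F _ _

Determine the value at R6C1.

Row 1, column 5: row 1 has {E, F, D, B} and column 5 has {E, D, A}, leaving only C.
Row 1, column 6: row 1 has {E, F, D, C, B} and column 6 has {D, C, B}, leaving only A.
Row 2, column 1: row 2 has {E, F, D, C, B} and column 1 has {F, B}, leaving only A.
Row 3, column 1: row 3 has {D, C, B, A} and column 1 has {F, B, A}, leaving only E.
Row 6 already has {F, C, A} and column 1 already has {E, F, B, A}, so row 6, column 1 must be D.

D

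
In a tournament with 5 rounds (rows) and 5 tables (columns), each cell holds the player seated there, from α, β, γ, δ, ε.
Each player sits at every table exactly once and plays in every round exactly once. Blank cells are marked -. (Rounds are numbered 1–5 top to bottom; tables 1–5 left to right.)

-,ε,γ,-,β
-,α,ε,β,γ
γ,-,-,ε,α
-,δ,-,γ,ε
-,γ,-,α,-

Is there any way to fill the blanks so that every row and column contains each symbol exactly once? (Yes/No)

No round or table among the givens repeats a symbol, and propagating forced cells runs into no contradiction.
One valid completion exists (for instance, α ε γ δ β / δ α ε β γ / γ β δ ε α / β δ α γ ε / ε γ β α δ).

Yes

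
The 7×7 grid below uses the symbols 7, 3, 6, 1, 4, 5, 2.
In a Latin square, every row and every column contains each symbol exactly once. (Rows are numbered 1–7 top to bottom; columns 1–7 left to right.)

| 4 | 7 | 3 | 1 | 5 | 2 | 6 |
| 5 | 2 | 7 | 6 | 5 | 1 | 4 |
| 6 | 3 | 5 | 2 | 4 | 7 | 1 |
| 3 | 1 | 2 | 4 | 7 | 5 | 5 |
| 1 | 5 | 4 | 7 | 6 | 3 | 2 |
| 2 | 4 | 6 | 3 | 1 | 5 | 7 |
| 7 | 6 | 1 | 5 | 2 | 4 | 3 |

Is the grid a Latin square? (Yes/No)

No

Row 4 contains 5 twice (at columns 6 and 7); row 2 is also not a permutation.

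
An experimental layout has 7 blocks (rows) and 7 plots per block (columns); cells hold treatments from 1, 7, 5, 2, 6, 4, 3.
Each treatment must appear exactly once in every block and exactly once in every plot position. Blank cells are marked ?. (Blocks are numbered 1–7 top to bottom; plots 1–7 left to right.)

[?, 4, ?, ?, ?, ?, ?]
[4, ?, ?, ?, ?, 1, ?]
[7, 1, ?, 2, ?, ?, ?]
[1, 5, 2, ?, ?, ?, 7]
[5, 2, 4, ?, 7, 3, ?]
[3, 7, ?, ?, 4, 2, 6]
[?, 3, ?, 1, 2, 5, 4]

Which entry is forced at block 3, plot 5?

Block 2, plot 2: block 2 has {1, 4} and plot 2 has {1, 7, 5, 2, 4, 3}, leaving only 6.
Block 5, plot 4: block 5 has {7, 5, 2, 4, 3} and plot 4 has {1, 2}, leaving only 6.
Block 5, plot 7: block 5 has {7, 5, 2, 6, 4, 3} and plot 7 has {7, 6, 4}, leaving only 1.
Block 6, plot 4: block 6 has {7, 2, 6, 4, 3} and plot 4 has {1, 2, 6}, leaving only 5.
Block 6, plot 3: block 6 has {7, 5, 2, 6, 4, 3} and plot 3 has {2, 4}, leaving only 1.
Block 7, plot 1: block 7 has {1, 5, 2, 4, 3} and plot 1 has {1, 7, 5, 4, 3}, leaving only 6.
Block 1, plot 1: block 1 has {4} and plot 1 has {1, 7, 5, 6, 4, 3}, leaving only 2.
Block 7, plot 3: block 7 has {1, 5, 2, 6, 4, 3} and plot 3 has {1, 2, 4}, leaving only 7.
Block 3, plot 5 is narrowed to {5, 6, 3}.
If it were 5, then block 3, plot 7 would be left with no valid symbol.
If it were 3, then block 3, plot 7 would be left with no valid symbol.
So block 3, plot 5 must be 6.

6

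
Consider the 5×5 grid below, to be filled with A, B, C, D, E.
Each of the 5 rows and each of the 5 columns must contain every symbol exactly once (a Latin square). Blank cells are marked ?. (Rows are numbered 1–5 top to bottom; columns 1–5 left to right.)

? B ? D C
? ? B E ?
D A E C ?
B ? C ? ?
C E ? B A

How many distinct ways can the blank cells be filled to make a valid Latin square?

1

Row 1, column 1: eliminating its row and column leaves {A, E}.
Row 1, column 3: eliminating its row and column leaves {A}.
Row 2, column 1: eliminating its row and column leaves {A}.
Row 2, column 2: eliminating its row and column leaves {C, D}.
Row 2, column 5: eliminating its row and column leaves {D}.
Row 3, column 5: eliminating its row and column leaves {B}.
Row 4, column 2: eliminating its row and column leaves {D}.
Row 4, column 4: eliminating its row and column leaves {A}.
Row 4, column 5: eliminating its row and column leaves {D, E}.
Row 5, column 3: eliminating its row and column leaves {D}.
Only one assignment across all blanks avoids any row or column repeat, giving 1 completion.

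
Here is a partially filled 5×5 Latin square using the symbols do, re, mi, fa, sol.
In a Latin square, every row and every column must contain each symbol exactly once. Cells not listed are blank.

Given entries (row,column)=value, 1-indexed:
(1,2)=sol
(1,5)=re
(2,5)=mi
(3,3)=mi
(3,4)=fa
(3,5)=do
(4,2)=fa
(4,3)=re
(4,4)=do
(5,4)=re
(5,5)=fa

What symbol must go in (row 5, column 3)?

Row 1, column 4: row 1 has {re, sol} and column 4 has {do, re, fa}, leaving only mi.
Row 2, column 4: row 2 has {mi} and column 4 has {do, re, mi, fa}, leaving only sol.
Row 3, column 2: row 3 has {do, mi, fa} and column 2 has {fa, sol}, leaving only re.
Row 2, column 2: row 2 has {mi, sol} and column 2 has {re, fa, sol}, leaving only do.
Row 2, column 3: row 2 has {do, mi, sol} and column 3 has {re, mi}, leaving only fa.
Row 1, column 3: row 1 has {re, mi, sol} and column 3 has {re, mi, fa}, leaving only do.
Row 5 already has {re, fa} and column 3 already has {do, re, mi, fa}, so row 5, column 3 must be sol.

sol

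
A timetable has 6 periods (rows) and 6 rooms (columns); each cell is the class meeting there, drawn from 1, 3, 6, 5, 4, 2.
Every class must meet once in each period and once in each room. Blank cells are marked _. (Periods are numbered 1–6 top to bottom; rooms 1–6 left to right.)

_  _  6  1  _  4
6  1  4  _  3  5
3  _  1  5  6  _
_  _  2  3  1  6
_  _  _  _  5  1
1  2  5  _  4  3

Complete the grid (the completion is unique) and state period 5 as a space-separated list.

2 6 3 4 5 1

Period 5, room 3: period 5 has {1, 5} and room 3 has {1, 6, 5, 4, 2}, leaving only 3.
Period 1, room 5: period 1 has {1, 6, 4} and room 5 has {1, 3, 6, 5, 4}, leaving only 2.
Period 1, room 1: period 1 has {1, 6, 4, 2} and room 1 has {1, 3, 6}, leaving only 5.
Period 1, room 2: period 1 has {1, 6, 5, 4, 2} and room 2 has {1, 2}, leaving only 3.
Period 2, room 4: period 2 has {1, 3, 6, 5, 4} and room 4 has {1, 3, 5}, leaving only 2.
Period 3, room 2: period 3 has {1, 3, 6, 5} and room 2 has {1, 3, 2}, leaving only 4.
Period 5, room 2: period 5 has {1, 3, 5} and room 2 has {1, 3, 4, 2}, leaving only 6.
Period 5, room 4: period 5 has {1, 3, 6, 5} and room 4 has {1, 3, 5, 2}, leaving only 4.
Period 5, room 1: period 5 has {1, 3, 6, 5, 4} and room 1 has {1, 3, 6, 5}, leaving only 2.
So period 5 reads: 2 6 3 4 5 1.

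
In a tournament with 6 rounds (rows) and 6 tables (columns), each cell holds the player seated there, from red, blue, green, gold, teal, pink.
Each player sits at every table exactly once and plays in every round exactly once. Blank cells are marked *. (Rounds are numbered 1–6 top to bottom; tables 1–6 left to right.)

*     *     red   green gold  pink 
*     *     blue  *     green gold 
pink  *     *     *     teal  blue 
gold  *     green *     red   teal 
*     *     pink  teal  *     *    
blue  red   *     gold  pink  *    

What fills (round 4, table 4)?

blue

Round 1, table 1: round 1 has {red, green, gold, pink} and table 1 has {blue, gold, pink}, leaving only teal.
Round 1, table 2: round 1 has {red, green, gold, teal, pink} and table 2 has {red}, leaving only blue.
Round 2, table 1: round 2 has {blue, green, gold} and table 1 has {blue, gold, teal, pink}, leaving only red.
Round 2, table 4: round 2 has {red, blue, green, gold} and table 4 has {green, gold, teal}, leaving only pink.
Round 4 already has {red, green, gold, teal} and table 4 already has {green, gold, teal, pink}, so round 4, table 4 must be blue.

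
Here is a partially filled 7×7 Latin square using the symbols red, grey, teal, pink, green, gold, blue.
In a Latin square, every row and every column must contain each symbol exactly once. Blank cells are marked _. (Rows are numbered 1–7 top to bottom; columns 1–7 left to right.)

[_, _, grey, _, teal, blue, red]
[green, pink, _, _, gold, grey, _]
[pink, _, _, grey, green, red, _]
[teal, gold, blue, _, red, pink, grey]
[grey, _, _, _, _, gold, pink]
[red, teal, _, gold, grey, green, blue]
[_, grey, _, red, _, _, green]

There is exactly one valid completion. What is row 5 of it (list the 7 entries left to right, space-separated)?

grey red green teal blue gold pink

Row 5, column 5: row 5 has {grey, pink, gold} and column 5 has {red, grey, teal, green, gold}, leaving only blue.
Row 1, column 1: row 1 has {red, grey, teal, blue} and column 1 has {red, grey, teal, pink, green}, leaving only gold.
Row 1, column 2: row 1 has {red, grey, teal, gold, blue} and column 2 has {grey, teal, pink, gold}, leaving only green.
Row 5, column 2: row 5 has {grey, pink, gold, blue} and column 2 has {grey, teal, pink, green, gold}, leaving only red.
Row 1, column 4: row 1 has {red, grey, teal, green, gold, blue} and column 4 has {red, grey, gold}, leaving only pink.
Row 2, column 7: row 2 has {grey, pink, green, gold} and column 7 has {red, grey, pink, green, blue}, leaving only teal.
Row 2, column 3: row 2 has {grey, teal, pink, green, gold} and column 3 has {grey, blue}, leaving only red.
Row 2, column 4: row 2 has {red, grey, teal, pink, green, gold} and column 4 has {red, grey, pink, gold}, leaving only blue.
Row 3, column 2: row 3 has {red, grey, pink, green} and column 2 has {red, grey, teal, pink, green, gold}, leaving only blue.
Row 3, column 7: row 3 has {red, grey, pink, green, blue} and column 7 has {red, grey, teal, pink, green, blue}, leaving only gold.
Row 3, column 3: row 3 has {red, grey, pink, green, gold, blue} and column 3 has {red, grey, blue}, leaving only teal.
Row 5, column 3: row 5 has {red, grey, pink, gold, blue} and column 3 has {red, grey, teal, blue}, leaving only green.
Row 5, column 4: row 5 has {red, grey, pink, green, gold, blue} and column 4 has {red, grey, pink, gold, blue}, leaving only teal.
So row 5 reads: grey red green teal blue gold pink.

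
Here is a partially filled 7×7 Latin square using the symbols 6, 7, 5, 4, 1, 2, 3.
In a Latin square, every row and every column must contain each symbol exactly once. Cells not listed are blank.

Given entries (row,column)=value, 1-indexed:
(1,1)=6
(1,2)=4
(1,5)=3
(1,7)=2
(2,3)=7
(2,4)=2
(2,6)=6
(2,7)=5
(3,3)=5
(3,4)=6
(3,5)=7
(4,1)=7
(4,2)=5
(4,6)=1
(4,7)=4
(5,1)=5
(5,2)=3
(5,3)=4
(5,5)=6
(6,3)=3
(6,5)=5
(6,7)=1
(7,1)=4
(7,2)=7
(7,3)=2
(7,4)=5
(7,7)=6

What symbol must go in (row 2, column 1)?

Row 1, column 3: row 1 has {6, 4, 2, 3} and column 3 has {7, 5, 4, 2, 3}, leaving only 1.
Row 1, column 4: row 1 has {6, 4, 1, 2, 3} and column 4 has {6, 5, 2}, leaving only 7.
Row 1, column 6: row 1 has {6, 7, 4, 1, 2, 3} and column 6 has {6, 1}, leaving only 5.
Row 2, column 2: row 2 has {6, 7, 5, 2} and column 2 has {7, 5, 4, 3}, leaving only 1.
Row 2 already has {6, 7, 5, 1, 2} and column 1 already has {6, 7, 5, 4}, so row 2, column 1 must be 3.

3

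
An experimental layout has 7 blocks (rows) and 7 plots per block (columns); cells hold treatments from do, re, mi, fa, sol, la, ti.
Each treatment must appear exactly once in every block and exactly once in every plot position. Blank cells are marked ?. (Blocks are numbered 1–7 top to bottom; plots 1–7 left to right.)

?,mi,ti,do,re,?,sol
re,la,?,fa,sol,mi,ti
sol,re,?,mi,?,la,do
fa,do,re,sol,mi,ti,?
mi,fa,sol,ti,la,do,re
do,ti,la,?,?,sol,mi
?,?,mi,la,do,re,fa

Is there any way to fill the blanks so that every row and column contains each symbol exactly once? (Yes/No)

Yes

No block or plot among the givens repeats a symbol, and propagating forced cells runs into no contradiction.
One valid completion exists (for instance, la mi ti do re fa sol / re la do fa sol mi ti / sol re fa mi ti la do / fa do re sol mi ti la / mi fa sol ti la do re / do ti la re fa sol mi / ti sol mi la do re fa).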